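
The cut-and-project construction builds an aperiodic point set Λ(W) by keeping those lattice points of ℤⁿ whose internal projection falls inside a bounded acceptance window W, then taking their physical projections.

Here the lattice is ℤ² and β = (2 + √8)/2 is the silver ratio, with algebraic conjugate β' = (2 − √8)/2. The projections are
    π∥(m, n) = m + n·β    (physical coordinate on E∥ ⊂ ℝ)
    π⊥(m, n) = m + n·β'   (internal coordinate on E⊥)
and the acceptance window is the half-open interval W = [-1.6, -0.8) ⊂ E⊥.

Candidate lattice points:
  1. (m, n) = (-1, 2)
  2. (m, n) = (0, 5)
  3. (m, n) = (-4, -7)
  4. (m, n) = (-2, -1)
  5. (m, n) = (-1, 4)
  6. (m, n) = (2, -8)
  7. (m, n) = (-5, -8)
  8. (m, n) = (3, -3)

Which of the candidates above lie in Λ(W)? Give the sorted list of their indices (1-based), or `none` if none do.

Numerically β ≈ 2.4142 and β' = −1/β ≈ -0.4142.
[1] lift (-1,2): star map gives -1.8284; window check -1.6 ≤ -1.8284 < -0.8 is false → out
[2] lift (0,5): star map gives -2.0711; window check -1.6 ≤ -2.0711 < -0.8 is false → out
[3] lift (-4,-7): star map gives -1.1005; window check -1.6 ≤ -1.1005 < -0.8 is true → IN Λ
[4] lift (-2,-1): star map gives -1.5858; window check -1.6 ≤ -1.5858 < -0.8 is true → IN Λ
[5] lift (-1,4): star map gives -2.6569; window check -1.6 ≤ -2.6569 < -0.8 is false → out
[6] lift (2,-8): star map gives 5.3137; window check -1.6 ≤ 5.3137 < -0.8 is false → out
[7] lift (-5,-8): star map gives -1.6863; window check -1.6 ≤ -1.6863 < -0.8 is false → out
[8] lift (3,-3): star map gives 4.2426; window check -1.6 ≤ 4.2426 < -0.8 is false → out

3, 4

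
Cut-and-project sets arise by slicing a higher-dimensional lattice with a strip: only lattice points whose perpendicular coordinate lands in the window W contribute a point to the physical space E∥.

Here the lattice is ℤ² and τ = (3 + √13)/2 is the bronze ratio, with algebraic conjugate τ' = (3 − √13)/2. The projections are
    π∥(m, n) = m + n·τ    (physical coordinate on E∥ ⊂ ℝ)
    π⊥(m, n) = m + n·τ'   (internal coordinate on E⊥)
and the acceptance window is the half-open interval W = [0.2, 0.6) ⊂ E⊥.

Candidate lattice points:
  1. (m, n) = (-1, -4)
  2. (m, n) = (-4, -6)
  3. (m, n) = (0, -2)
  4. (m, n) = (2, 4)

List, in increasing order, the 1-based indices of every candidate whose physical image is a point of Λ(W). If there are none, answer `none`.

1

Numerically τ ≈ 3.3028 and τ' = −1/τ ≈ -0.3028.
candidate 1: (m,n)=(-1,-4) → π∥ = -1-4·τ ≈ -14.2111, π⊥ = -1-4·τ' ≈ 0.2111 ∈ [0.2, 0.6) ⇒ IN Λ
candidate 2: (m,n)=(-4,-6) → π∥ = -4-6·τ ≈ -23.8167, π⊥ = -4-6·τ' ≈ -2.1833 ∉ [0.2, 0.6) ⇒ out
candidate 3: (m,n)=(0,-2) → π∥ = 0-2·τ ≈ -6.6056, π⊥ = 0-2·τ' ≈ 0.6056 ∉ [0.2, 0.6) ⇒ out
candidate 4: (m,n)=(2,4) → π∥ = 2+4·τ ≈ 15.2111, π⊥ = 2+4·τ' ≈ 0.7889 ∉ [0.2, 0.6) ⇒ out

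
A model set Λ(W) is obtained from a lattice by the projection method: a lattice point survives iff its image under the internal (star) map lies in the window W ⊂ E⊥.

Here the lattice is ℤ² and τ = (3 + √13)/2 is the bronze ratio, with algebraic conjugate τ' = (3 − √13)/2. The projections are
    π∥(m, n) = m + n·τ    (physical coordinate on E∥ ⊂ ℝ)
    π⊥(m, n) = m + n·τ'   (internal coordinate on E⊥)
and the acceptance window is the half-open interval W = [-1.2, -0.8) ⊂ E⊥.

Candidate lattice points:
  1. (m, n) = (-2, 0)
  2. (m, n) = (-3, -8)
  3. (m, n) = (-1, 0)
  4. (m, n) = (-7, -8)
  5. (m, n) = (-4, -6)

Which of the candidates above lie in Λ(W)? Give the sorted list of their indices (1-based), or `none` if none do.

3

τ' = (3−√13)/2 ≈ -0.302776.
candidate 1: (m,n)=(-2,0) → π∥ = -2+0·τ ≈ -2.000000, π⊥ = -2+0·τ' ≈ -2.000000 ∉ [-1.2, -0.8) ⇒ out
candidate 2: (m,n)=(-3,-8) → π∥ = -3-8·τ ≈ -29.422205, π⊥ = -3-8·τ' ≈ -0.577795 ∉ [-1.2, -0.8) ⇒ out
candidate 3: (m,n)=(-1,0) → π∥ = -1+0·τ ≈ -1.000000, π⊥ = -1+0·τ' ≈ -1.000000 ∈ [-1.2, -0.8) ⇒ IN Λ
candidate 4: (m,n)=(-7,-8) → π∥ = -7-8·τ ≈ -33.422205, π⊥ = -7-8·τ' ≈ -4.577795 ∉ [-1.2, -0.8) ⇒ out
candidate 5: (m,n)=(-4,-6) → π∥ = -4-6·τ ≈ -23.816654, π⊥ = -4-6·τ' ≈ -2.183346 ∉ [-1.2, -0.8) ⇒ out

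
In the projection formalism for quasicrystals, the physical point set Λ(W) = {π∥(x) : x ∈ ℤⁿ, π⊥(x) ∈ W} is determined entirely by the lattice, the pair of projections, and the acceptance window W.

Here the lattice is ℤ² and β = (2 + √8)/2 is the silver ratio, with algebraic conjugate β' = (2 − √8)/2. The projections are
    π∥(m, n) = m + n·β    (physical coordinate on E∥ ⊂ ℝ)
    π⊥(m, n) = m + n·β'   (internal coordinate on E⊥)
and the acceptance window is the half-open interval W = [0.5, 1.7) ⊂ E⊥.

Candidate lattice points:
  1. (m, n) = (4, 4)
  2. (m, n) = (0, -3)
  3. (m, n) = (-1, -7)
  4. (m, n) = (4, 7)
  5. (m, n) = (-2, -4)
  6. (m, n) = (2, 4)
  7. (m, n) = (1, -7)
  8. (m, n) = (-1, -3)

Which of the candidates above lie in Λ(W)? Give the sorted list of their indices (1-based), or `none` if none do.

Numerically β ≈ 2.414214 and β' = −1/β ≈ -0.414214.
candidate 1: (m,n)=(4,4) → π∥ = 4+4·β ≈ 13.656854, π⊥ = 4+4·β' ≈ 2.343146 ∉ [0.5, 1.7) ⇒ out
candidate 2: (m,n)=(0,-3) → π∥ = 0-3·β ≈ -7.242641, π⊥ = 0-3·β' ≈ 1.242641 ∈ [0.5, 1.7) ⇒ IN Λ
candidate 3: (m,n)=(-1,-7) → π∥ = -1-7·β ≈ -17.899495, π⊥ = -1-7·β' ≈ 1.899495 ∉ [0.5, 1.7) ⇒ out
candidate 4: (m,n)=(4,7) → π∥ = 4+7·β ≈ 20.899495, π⊥ = 4+7·β' ≈ 1.100505 ∈ [0.5, 1.7) ⇒ IN Λ
candidate 5: (m,n)=(-2,-4) → π∥ = -2-4·β ≈ -11.656854, π⊥ = -2-4·β' ≈ -0.343146 ∉ [0.5, 1.7) ⇒ out
candidate 6: (m,n)=(2,4) → π∥ = 2+4·β ≈ 11.656854, π⊥ = 2+4·β' ≈ 0.343146 ∉ [0.5, 1.7) ⇒ out
candidate 7: (m,n)=(1,-7) → π∥ = 1-7·β ≈ -15.899495, π⊥ = 1-7·β' ≈ 3.899495 ∉ [0.5, 1.7) ⇒ out
candidate 8: (m,n)=(-1,-3) → π∥ = -1-3·β ≈ -8.242641, π⊥ = -1-3·β' ≈ 0.242641 ∉ [0.5, 1.7) ⇒ out

2, 4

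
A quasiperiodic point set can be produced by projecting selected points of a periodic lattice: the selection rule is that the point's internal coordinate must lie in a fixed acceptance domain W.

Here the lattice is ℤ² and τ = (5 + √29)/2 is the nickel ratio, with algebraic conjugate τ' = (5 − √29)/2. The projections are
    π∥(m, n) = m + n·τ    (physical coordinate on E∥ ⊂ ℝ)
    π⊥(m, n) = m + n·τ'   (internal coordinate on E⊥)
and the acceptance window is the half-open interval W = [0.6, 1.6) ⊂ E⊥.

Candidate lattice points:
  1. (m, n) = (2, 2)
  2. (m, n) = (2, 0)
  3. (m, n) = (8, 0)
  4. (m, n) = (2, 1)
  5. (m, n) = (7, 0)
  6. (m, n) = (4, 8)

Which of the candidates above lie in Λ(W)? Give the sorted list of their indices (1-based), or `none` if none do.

none

Compute τ' = (5−√29)/2 = -0.19258, so π⊥(m,n) = m -0.19258·n.
[1] lift (2,2): star map gives 1.61484; window check 0.6 ≤ 1.61484 < 1.6 is false → out
[2] lift (2,0): star map gives 2.00000; window check 0.6 ≤ 2.00000 < 1.6 is false → out
[3] lift (8,0): star map gives 8.00000; window check 0.6 ≤ 8.00000 < 1.6 is false → out
[4] lift (2,1): star map gives 1.80742; window check 0.6 ≤ 1.80742 < 1.6 is false → out
[5] lift (7,0): star map gives 7.00000; window check 0.6 ≤ 7.00000 < 1.6 is false → out
[6] lift (4,8): star map gives 2.45934; window check 0.6 ≤ 2.45934 < 1.6 is false → out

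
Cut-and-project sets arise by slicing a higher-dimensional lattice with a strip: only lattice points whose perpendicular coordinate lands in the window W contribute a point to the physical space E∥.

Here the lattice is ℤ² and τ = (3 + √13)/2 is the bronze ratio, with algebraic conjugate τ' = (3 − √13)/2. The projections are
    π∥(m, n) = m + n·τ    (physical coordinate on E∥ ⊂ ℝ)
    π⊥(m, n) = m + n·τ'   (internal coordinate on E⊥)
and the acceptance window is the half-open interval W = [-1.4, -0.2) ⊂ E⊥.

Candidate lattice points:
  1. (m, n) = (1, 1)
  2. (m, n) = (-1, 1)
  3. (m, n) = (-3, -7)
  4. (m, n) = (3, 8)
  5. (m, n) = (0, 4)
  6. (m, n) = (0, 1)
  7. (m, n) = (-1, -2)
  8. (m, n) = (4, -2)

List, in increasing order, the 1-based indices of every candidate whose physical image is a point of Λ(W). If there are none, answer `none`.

τ' = (3−√13)/2 ≈ -0.30278.
#1 (1,1): internal coord 1 + (1)·τ' = +0.69722; +0.69722 ∉ [-1.4, -0.2) → out
#2 (-1,1): internal coord -1 + (1)·τ' = -1.30278; -1.30278 ∈ [-1.4, -0.2) → IN Λ
#3 (-3,-7): internal coord -3 + (-7)·τ' = -0.88057; -0.88057 ∈ [-1.4, -0.2) → IN Λ
#4 (3,8): internal coord 3 + (8)·τ' = +0.57779; +0.57779 ∉ [-1.4, -0.2) → out
#5 (0,4): internal coord 0 + (4)·τ' = -1.21110; -1.21110 ∈ [-1.4, -0.2) → IN Λ
#6 (0,1): internal coord 0 + (1)·τ' = -0.30278; -0.30278 ∈ [-1.4, -0.2) → IN Λ
#7 (-1,-2): internal coord -1 + (-2)·τ' = -0.39445; -0.39445 ∈ [-1.4, -0.2) → IN Λ
#8 (4,-2): internal coord 4 + (-2)·τ' = +4.60555; +4.60555 ∉ [-1.4, -0.2) → out

2, 3, 5, 6, 7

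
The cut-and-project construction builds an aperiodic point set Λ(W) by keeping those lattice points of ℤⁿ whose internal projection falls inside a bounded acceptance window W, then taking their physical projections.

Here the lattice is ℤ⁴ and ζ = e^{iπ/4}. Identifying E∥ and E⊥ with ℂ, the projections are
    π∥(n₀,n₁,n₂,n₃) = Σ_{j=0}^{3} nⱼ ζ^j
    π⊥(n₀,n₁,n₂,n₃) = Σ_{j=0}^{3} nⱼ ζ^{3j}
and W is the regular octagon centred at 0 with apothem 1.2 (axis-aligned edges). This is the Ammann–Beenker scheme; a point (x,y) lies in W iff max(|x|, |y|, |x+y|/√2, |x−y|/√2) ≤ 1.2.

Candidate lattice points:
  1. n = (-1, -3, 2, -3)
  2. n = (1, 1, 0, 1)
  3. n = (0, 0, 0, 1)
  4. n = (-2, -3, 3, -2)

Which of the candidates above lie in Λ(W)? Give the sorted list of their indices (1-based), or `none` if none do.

Internal map: ζ^{3j} for j=0..3 gives (1,0), (−√2/2,√2/2), (0,−1), (√2/2,√2/2).
candidate 1: n = (-1, -3, 2, -3) → π⊥ ≈ (-1.0000, -6.2426); max(|x|,|y|,|x±y|/√2) = 6.2426 > 1.2 ⇒ ∉ W
candidate 2: n = (1, 1, 0, 1) → π⊥ ≈ (+1.0000, +1.4142); max(|x|,|y|,|x±y|/√2) = 1.7071 > 1.2 ⇒ ∉ W
candidate 3: n = (0, 0, 0, 1) → π⊥ ≈ (+0.7071, +0.7071); max(|x|,|y|,|x±y|/√2) = 1.0000 ≤ 1.2 ⇒ ∈ W
candidate 4: n = (-2, -3, 3, -2) → π⊥ ≈ (-1.2929, -6.5355); max(|x|,|y|,|x±y|/√2) = 6.5355 > 1.2 ⇒ ∉ W

3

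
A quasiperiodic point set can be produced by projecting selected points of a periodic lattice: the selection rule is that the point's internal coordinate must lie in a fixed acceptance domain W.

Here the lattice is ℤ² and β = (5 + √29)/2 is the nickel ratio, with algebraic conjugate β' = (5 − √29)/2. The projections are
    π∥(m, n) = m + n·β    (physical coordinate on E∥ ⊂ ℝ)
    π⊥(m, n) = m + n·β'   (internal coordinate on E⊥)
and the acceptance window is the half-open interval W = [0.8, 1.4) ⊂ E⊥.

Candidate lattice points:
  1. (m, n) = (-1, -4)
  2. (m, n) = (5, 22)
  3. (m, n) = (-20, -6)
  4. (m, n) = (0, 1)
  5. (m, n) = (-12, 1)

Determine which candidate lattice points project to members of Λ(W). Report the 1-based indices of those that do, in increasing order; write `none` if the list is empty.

none

Compute β' = (5−√29)/2 = -0.192582, so π⊥(m,n) = m -0.192582·n.
candidate 1: (m,n)=(-1,-4) → π∥ = -1-4·β ≈ -21.770330, π⊥ = -1-4·β' ≈ -0.229670 ∉ [0.8, 1.4) ⇒ out
candidate 2: (m,n)=(5,22) → π∥ = 5+22·β ≈ 119.236813, π⊥ = 5+22·β' ≈ 0.763187 ∉ [0.8, 1.4) ⇒ out
candidate 3: (m,n)=(-20,-6) → π∥ = -20-6·β ≈ -51.155494, π⊥ = -20-6·β' ≈ -18.844506 ∉ [0.8, 1.4) ⇒ out
candidate 4: (m,n)=(0,1) → π∥ = 0+1·β ≈ 5.192582, π⊥ = 0+1·β' ≈ -0.192582 ∉ [0.8, 1.4) ⇒ out
candidate 5: (m,n)=(-12,1) → π∥ = -12+1·β ≈ -6.807418, π⊥ = -12+1·β' ≈ -12.192582 ∉ [0.8, 1.4) ⇒ out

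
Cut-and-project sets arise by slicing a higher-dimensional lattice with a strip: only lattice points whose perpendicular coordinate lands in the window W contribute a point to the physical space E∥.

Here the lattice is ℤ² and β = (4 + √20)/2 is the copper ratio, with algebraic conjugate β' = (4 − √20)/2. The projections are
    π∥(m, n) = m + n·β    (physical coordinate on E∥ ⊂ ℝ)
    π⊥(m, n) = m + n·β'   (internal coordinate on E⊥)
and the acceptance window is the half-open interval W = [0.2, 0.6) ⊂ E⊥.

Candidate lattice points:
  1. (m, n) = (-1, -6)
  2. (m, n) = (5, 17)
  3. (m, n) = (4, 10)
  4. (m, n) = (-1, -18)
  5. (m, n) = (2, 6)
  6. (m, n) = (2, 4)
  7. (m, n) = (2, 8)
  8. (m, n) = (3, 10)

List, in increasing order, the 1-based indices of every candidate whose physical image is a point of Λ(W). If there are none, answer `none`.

β' = (4−√20)/2 ≈ -0.2361.
#1 (-1,-6): internal coord -1 + (-6)·β' = +0.4164; +0.4164 ∈ [0.2, 0.6) → IN Λ
#2 (5,17): internal coord 5 + (17)·β' = +0.9868; +0.9868 ∉ [0.2, 0.6) → out
#3 (4,10): internal coord 4 + (10)·β' = +1.6393; +1.6393 ∉ [0.2, 0.6) → out
#4 (-1,-18): internal coord -1 + (-18)·β' = +3.2492; +3.2492 ∉ [0.2, 0.6) → out
#5 (2,6): internal coord 2 + (6)·β' = +0.5836; +0.5836 ∈ [0.2, 0.6) → IN Λ
#6 (2,4): internal coord 2 + (4)·β' = +1.0557; +1.0557 ∉ [0.2, 0.6) → out
#7 (2,8): internal coord 2 + (8)·β' = +0.1115; +0.1115 ∉ [0.2, 0.6) → out
#8 (3,10): internal coord 3 + (10)·β' = +0.6393; +0.6393 ∉ [0.2, 0.6) → out

1, 5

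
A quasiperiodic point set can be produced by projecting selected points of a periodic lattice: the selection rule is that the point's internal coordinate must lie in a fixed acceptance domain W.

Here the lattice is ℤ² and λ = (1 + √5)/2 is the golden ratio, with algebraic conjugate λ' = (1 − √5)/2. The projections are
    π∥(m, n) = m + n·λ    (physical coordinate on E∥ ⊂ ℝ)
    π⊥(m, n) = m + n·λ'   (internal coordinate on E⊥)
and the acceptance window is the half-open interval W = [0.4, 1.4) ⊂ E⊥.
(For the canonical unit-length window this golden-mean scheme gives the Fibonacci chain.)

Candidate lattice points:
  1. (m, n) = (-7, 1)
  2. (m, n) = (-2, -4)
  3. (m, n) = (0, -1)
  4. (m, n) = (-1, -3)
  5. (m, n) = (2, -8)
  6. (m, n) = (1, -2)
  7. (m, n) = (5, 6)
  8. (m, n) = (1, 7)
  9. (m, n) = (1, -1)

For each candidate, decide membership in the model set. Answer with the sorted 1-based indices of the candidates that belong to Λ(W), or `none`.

2, 3, 4, 7

Numerically λ ≈ 1.6180 and λ' = −1/λ ≈ -0.6180.
#1 (-7,1): internal coord -7 + (1)·λ' = -7.6180; -7.6180 ∉ [0.4, 1.4) → out
#2 (-2,-4): internal coord -2 + (-4)·λ' = +0.4721; +0.4721 ∈ [0.4, 1.4) → IN Λ
#3 (0,-1): internal coord 0 + (-1)·λ' = +0.6180; +0.6180 ∈ [0.4, 1.4) → IN Λ
#4 (-1,-3): internal coord -1 + (-3)·λ' = +0.8541; +0.8541 ∈ [0.4, 1.4) → IN Λ
#5 (2,-8): internal coord 2 + (-8)·λ' = +6.9443; +6.9443 ∉ [0.4, 1.4) → out
#6 (1,-2): internal coord 1 + (-2)·λ' = +2.2361; +2.2361 ∉ [0.4, 1.4) → out
#7 (5,6): internal coord 5 + (6)·λ' = +1.2918; +1.2918 ∈ [0.4, 1.4) → IN Λ
#8 (1,7): internal coord 1 + (7)·λ' = -3.3262; -3.3262 ∉ [0.4, 1.4) → out
#9 (1,-1): internal coord 1 + (-1)·λ' = +1.6180; +1.6180 ∉ [0.4, 1.4) → out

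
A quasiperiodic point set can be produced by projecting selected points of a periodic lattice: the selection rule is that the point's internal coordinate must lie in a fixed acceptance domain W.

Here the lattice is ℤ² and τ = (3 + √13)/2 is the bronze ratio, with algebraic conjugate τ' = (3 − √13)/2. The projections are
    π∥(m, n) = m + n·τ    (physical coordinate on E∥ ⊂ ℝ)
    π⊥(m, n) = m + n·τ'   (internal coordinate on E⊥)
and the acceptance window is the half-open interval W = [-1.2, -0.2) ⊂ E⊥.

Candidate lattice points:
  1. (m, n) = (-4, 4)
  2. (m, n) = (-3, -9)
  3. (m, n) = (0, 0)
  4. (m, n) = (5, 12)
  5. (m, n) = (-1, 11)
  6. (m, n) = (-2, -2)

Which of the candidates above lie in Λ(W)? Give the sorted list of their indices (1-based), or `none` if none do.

τ' = (3−√13)/2 ≈ -0.302776.
candidate 1: (m,n)=(-4,4) → π∥ = -4+4·τ ≈ 9.211103, π⊥ = -4+4·τ' ≈ -5.211103 ∉ [-1.2, -0.2) ⇒ out
candidate 2: (m,n)=(-3,-9) → π∥ = -3-9·τ ≈ -32.724981, π⊥ = -3-9·τ' ≈ -0.275019 ∈ [-1.2, -0.2) ⇒ IN Λ
candidate 3: (m,n)=(0,0) → π∥ = 0+0·τ ≈ 0.000000, π⊥ = 0+0·τ' ≈ 0.000000 ∉ [-1.2, -0.2) ⇒ out
candidate 4: (m,n)=(5,12) → π∥ = 5+12·τ ≈ 44.633308, π⊥ = 5+12·τ' ≈ 1.366692 ∉ [-1.2, -0.2) ⇒ out
candidate 5: (m,n)=(-1,11) → π∥ = -1+11·τ ≈ 35.330532, π⊥ = -1+11·τ' ≈ -4.330532 ∉ [-1.2, -0.2) ⇒ out
candidate 6: (m,n)=(-2,-2) → π∥ = -2-2·τ ≈ -8.605551, π⊥ = -2-2·τ' ≈ -1.394449 ∉ [-1.2, -0.2) ⇒ out

2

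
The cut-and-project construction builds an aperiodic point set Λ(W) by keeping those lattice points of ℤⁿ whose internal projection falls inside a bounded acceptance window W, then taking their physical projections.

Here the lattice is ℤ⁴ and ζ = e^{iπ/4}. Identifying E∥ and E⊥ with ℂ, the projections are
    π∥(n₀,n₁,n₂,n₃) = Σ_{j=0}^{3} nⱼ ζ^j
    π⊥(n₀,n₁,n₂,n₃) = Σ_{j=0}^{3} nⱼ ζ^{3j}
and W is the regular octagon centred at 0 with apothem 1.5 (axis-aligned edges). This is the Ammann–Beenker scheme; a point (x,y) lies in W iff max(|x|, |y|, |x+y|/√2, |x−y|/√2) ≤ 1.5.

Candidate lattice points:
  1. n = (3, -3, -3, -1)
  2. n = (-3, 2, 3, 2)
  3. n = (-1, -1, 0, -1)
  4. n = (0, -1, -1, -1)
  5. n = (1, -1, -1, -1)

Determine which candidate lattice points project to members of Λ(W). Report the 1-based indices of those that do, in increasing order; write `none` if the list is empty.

With ζ = e^{iπ/4} the internal vectors are ζ^0,ζ^3,ζ^6,ζ^9.
#1 (3, -3, -3, -1): internal (4.41421, 0.17157); octagon support 4.41421 vs apothem 1.5 → ∉ W
#2 (-3, 2, 3, 2): internal (-3.00000, -0.17157); octagon support 3.00000 vs apothem 1.5 → ∉ W
#3 (-1, -1, 0, -1): internal (-1.00000, -1.41421); octagon support 1.70711 vs apothem 1.5 → ∉ W
#4 (0, -1, -1, -1): internal (0.00000, -0.41421); octagon support 0.41421 vs apothem 1.5 → ∈ W
#5 (1, -1, -1, -1): internal (1.00000, -0.41421); octagon support 1.00000 vs apothem 1.5 → ∈ W

4, 5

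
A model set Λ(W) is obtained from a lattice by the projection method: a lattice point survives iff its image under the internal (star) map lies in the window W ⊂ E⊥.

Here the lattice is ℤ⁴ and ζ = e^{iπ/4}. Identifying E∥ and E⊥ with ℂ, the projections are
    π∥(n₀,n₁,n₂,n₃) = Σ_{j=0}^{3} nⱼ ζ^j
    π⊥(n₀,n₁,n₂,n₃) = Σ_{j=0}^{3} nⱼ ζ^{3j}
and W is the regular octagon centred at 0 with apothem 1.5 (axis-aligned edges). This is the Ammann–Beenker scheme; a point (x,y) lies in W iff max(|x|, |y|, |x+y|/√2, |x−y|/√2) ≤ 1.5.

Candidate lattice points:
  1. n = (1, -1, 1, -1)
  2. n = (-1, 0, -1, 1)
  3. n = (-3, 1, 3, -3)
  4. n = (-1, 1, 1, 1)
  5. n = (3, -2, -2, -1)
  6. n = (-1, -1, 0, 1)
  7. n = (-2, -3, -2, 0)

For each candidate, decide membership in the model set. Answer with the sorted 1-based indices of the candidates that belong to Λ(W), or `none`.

4, 6, 7

With ζ = e^{iπ/4} the internal vectors are ζ^0,ζ^3,ζ^6,ζ^9.
candidate 1: n = (1, -1, 1, -1) → π⊥ ≈ (+1.00000, -2.41421); max(|x|,|y|,|x±y|/√2) = 2.41421 > 1.5 ⇒ ∉ W
candidate 2: n = (-1, 0, -1, 1) → π⊥ ≈ (-0.29289, +1.70711); max(|x|,|y|,|x±y|/√2) = 1.70711 > 1.5 ⇒ ∉ W
candidate 3: n = (-3, 1, 3, -3) → π⊥ ≈ (-5.82843, -4.41421); max(|x|,|y|,|x±y|/√2) = 7.24264 > 1.5 ⇒ ∉ W
candidate 4: n = (-1, 1, 1, 1) → π⊥ ≈ (-1.00000, +0.41421); max(|x|,|y|,|x±y|/√2) = 1.00000 ≤ 1.5 ⇒ ∈ W
candidate 5: n = (3, -2, -2, -1) → π⊥ ≈ (+3.70711, -0.12132); max(|x|,|y|,|x±y|/√2) = 3.70711 > 1.5 ⇒ ∉ W
candidate 6: n = (-1, -1, 0, 1) → π⊥ ≈ (+0.41421, +0.00000); max(|x|,|y|,|x±y|/√2) = 0.41421 ≤ 1.5 ⇒ ∈ W
candidate 7: n = (-2, -3, -2, 0) → π⊥ ≈ (+0.12132, -0.12132); max(|x|,|y|,|x±y|/√2) = 0.17157 ≤ 1.5 ⇒ ∈ W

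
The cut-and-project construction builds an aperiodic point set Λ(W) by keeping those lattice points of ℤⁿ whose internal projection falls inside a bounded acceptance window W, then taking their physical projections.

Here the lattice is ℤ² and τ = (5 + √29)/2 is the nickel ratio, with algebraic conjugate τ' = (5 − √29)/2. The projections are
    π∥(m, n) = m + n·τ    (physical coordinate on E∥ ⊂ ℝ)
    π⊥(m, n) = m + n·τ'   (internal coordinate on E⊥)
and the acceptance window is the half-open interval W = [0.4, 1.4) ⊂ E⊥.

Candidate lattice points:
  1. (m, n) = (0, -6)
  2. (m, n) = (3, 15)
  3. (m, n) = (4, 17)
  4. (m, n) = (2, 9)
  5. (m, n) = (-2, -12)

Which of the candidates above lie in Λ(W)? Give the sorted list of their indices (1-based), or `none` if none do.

τ' = (5−√29)/2 ≈ -0.1926.
#1 (0,-6): internal coord 0 + (-6)·τ' = +1.1555; +1.1555 ∈ [0.4, 1.4) → IN Λ
#2 (3,15): internal coord 3 + (15)·τ' = +0.1113; +0.1113 ∉ [0.4, 1.4) → out
#3 (4,17): internal coord 4 + (17)·τ' = +0.7261; +0.7261 ∈ [0.4, 1.4) → IN Λ
#4 (2,9): internal coord 2 + (9)·τ' = +0.2668; +0.2668 ∉ [0.4, 1.4) → out
#5 (-2,-12): internal coord -2 + (-12)·τ' = +0.3110; +0.3110 ∉ [0.4, 1.4) → out

1, 3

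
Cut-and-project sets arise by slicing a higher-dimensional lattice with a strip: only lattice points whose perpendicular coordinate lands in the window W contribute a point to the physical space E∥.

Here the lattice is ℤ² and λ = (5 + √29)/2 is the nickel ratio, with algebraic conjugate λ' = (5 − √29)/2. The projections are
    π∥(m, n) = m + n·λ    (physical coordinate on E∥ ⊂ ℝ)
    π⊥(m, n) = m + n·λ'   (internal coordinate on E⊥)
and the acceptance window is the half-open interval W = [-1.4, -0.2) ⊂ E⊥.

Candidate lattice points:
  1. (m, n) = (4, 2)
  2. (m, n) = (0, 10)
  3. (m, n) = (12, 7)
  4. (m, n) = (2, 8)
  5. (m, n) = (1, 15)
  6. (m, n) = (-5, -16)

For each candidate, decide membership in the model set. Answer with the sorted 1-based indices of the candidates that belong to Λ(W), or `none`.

Numerically λ ≈ 5.192582 and λ' = −1/λ ≈ -0.192582.
#1 (4,2): internal coord 4 + (2)·λ' = +3.614835; +3.614835 ∉ [-1.4, -0.2) → out
#2 (0,10): internal coord 0 + (10)·λ' = -1.925824; -1.925824 ∉ [-1.4, -0.2) → out
#3 (12,7): internal coord 12 + (7)·λ' = +10.651923; +10.651923 ∉ [-1.4, -0.2) → out
#4 (2,8): internal coord 2 + (8)·λ' = +0.459341; +0.459341 ∉ [-1.4, -0.2) → out
#5 (1,15): internal coord 1 + (15)·λ' = -1.888736; -1.888736 ∉ [-1.4, -0.2) → out
#6 (-5,-16): internal coord -5 + (-16)·λ' = -1.918682; -1.918682 ∉ [-1.4, -0.2) → out

none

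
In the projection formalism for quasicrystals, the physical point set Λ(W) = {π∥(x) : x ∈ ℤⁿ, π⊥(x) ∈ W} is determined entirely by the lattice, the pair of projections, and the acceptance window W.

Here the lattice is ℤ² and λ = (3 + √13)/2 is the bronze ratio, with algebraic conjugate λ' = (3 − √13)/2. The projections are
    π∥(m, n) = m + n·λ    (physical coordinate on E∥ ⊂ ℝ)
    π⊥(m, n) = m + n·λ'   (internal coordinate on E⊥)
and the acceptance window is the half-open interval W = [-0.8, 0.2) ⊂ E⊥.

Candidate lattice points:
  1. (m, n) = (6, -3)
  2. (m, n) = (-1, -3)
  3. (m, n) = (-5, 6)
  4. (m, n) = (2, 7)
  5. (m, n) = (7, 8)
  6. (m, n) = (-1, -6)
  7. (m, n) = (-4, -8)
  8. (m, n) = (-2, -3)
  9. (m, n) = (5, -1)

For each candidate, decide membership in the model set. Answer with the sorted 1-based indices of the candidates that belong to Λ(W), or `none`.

2, 4

Numerically λ ≈ 3.3028 and λ' = −1/λ ≈ -0.3028.
candidate 1: (m,n)=(6,-3) → π∥ = 6-3·λ ≈ -3.9083, π⊥ = 6-3·λ' ≈ 6.9083 ∉ [-0.8, 0.2) ⇒ out
candidate 2: (m,n)=(-1,-3) → π∥ = -1-3·λ ≈ -10.9083, π⊥ = -1-3·λ' ≈ -0.0917 ∈ [-0.8, 0.2) ⇒ IN Λ
candidate 3: (m,n)=(-5,6) → π∥ = -5+6·λ ≈ 14.8167, π⊥ = -5+6·λ' ≈ -6.8167 ∉ [-0.8, 0.2) ⇒ out
candidate 4: (m,n)=(2,7) → π∥ = 2+7·λ ≈ 25.1194, π⊥ = 2+7·λ' ≈ -0.1194 ∈ [-0.8, 0.2) ⇒ IN Λ
candidate 5: (m,n)=(7,8) → π∥ = 7+8·λ ≈ 33.4222, π⊥ = 7+8·λ' ≈ 4.5778 ∉ [-0.8, 0.2) ⇒ out
candidate 6: (m,n)=(-1,-6) → π∥ = -1-6·λ ≈ -20.8167, π⊥ = -1-6·λ' ≈ 0.8167 ∉ [-0.8, 0.2) ⇒ out
candidate 7: (m,n)=(-4,-8) → π∥ = -4-8·λ ≈ -30.4222, π⊥ = -4-8·λ' ≈ -1.5778 ∉ [-0.8, 0.2) ⇒ out
candidate 8: (m,n)=(-2,-3) → π∥ = -2-3·λ ≈ -11.9083, π⊥ = -2-3·λ' ≈ -1.0917 ∉ [-0.8, 0.2) ⇒ out
candidate 9: (m,n)=(5,-1) → π∥ = 5-1·λ ≈ 1.6972, π⊥ = 5-1·λ' ≈ 5.3028 ∉ [-0.8, 0.2) ⇒ out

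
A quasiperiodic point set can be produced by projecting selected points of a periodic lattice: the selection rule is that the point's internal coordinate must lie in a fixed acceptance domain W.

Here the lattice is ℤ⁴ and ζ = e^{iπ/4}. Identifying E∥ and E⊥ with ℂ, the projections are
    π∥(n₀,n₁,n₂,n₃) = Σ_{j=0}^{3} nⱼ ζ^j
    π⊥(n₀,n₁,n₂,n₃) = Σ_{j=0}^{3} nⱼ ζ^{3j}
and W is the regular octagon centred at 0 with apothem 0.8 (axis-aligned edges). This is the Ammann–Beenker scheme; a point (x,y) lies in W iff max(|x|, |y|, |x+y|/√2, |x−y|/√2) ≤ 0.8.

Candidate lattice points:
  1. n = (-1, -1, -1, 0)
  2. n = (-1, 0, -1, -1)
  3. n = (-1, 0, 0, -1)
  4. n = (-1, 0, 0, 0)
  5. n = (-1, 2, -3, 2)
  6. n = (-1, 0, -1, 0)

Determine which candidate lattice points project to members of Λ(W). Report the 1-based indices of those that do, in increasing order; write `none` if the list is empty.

π⊥(n) = n₀ + n₁ζ³ + n₂ζ⁶ + n₃ζ⁹ where ζ = e^{iπ/4}.
#1 (-1, -1, -1, 0): internal (-0.292893, 0.292893); octagon support 0.414214 vs apothem 0.8 → ∈ W
#2 (-1, 0, -1, -1): internal (-1.707107, 0.292893); octagon support 1.707107 vs apothem 0.8 → ∉ W
#3 (-1, 0, 0, -1): internal (-1.707107, -0.707107); octagon support 1.707107 vs apothem 0.8 → ∉ W
#4 (-1, 0, 0, 0): internal (-1.000000, 0.000000); octagon support 1.000000 vs apothem 0.8 → ∉ W
#5 (-1, 2, -3, 2): internal (-1.000000, 5.828427); octagon support 5.828427 vs apothem 0.8 → ∉ W
#6 (-1, 0, -1, 0): internal (-1.000000, 1.000000); octagon support 1.414214 vs apothem 0.8 → ∉ W

1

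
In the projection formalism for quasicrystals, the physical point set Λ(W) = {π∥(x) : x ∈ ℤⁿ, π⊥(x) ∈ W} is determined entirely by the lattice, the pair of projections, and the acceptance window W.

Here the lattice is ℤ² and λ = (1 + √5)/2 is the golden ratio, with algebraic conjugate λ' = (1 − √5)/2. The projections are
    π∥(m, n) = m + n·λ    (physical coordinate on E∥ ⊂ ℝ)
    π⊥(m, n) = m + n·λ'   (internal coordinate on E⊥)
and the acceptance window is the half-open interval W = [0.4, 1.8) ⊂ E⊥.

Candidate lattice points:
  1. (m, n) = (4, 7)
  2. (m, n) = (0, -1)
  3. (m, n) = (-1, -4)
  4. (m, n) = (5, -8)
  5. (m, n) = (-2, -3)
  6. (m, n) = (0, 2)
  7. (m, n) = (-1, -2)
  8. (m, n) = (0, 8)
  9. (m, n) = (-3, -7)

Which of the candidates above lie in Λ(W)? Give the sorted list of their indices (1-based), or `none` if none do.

2, 3, 9

λ' = (1−√5)/2 ≈ -0.61803.
#1 (4,7): internal coord 4 + (7)·λ' = -0.32624; -0.32624 ∉ [0.4, 1.8) → out
#2 (0,-1): internal coord 0 + (-1)·λ' = +0.61803; +0.61803 ∈ [0.4, 1.8) → IN Λ
#3 (-1,-4): internal coord -1 + (-4)·λ' = +1.47214; +1.47214 ∈ [0.4, 1.8) → IN Λ
#4 (5,-8): internal coord 5 + (-8)·λ' = +9.94427; +9.94427 ∉ [0.4, 1.8) → out
#5 (-2,-3): internal coord -2 + (-3)·λ' = -0.14590; -0.14590 ∉ [0.4, 1.8) → out
#6 (0,2): internal coord 0 + (2)·λ' = -1.23607; -1.23607 ∉ [0.4, 1.8) → out
#7 (-1,-2): internal coord -1 + (-2)·λ' = +0.23607; +0.23607 ∉ [0.4, 1.8) → out
#8 (0,8): internal coord 0 + (8)·λ' = -4.94427; -4.94427 ∉ [0.4, 1.8) → out
#9 (-3,-7): internal coord -3 + (-7)·λ' = +1.32624; +1.32624 ∈ [0.4, 1.8) → IN Λ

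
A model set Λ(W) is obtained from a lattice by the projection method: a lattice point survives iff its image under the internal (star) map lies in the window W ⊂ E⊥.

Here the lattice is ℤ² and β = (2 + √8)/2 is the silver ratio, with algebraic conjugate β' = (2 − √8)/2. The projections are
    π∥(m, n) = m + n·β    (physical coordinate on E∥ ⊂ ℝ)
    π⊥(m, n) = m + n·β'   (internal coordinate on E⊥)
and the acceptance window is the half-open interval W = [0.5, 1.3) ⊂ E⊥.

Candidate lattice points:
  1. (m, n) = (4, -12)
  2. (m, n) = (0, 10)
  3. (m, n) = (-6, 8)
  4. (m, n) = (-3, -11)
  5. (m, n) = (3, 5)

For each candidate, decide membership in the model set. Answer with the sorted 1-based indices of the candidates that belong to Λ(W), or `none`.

β' = (2−√8)/2 ≈ -0.414214.
candidate 1: (m,n)=(4,-12) → π∥ = 4-12·β ≈ -24.970563, π⊥ = 4-12·β' ≈ 8.970563 ∉ [0.5, 1.3) ⇒ out
candidate 2: (m,n)=(0,10) → π∥ = 0+10·β ≈ 24.142136, π⊥ = 0+10·β' ≈ -4.142136 ∉ [0.5, 1.3) ⇒ out
candidate 3: (m,n)=(-6,8) → π∥ = -6+8·β ≈ 13.313708, π⊥ = -6+8·β' ≈ -9.313708 ∉ [0.5, 1.3) ⇒ out
candidate 4: (m,n)=(-3,-11) → π∥ = -3-11·β ≈ -29.556349, π⊥ = -3-11·β' ≈ 1.556349 ∉ [0.5, 1.3) ⇒ out
candidate 5: (m,n)=(3,5) → π∥ = 3+5·β ≈ 15.071068, π⊥ = 3+5·β' ≈ 0.928932 ∈ [0.5, 1.3) ⇒ IN Λ

5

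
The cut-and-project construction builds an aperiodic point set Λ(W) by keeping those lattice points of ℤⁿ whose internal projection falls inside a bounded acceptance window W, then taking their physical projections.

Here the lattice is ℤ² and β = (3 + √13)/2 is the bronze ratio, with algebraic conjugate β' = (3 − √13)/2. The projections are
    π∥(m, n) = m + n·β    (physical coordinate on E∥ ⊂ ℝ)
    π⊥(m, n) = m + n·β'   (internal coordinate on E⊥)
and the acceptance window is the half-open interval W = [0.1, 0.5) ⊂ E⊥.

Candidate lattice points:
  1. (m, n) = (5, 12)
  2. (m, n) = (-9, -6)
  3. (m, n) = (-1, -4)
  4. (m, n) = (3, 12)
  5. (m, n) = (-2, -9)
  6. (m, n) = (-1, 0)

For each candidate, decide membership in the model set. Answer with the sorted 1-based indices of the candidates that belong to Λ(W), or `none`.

3

Numerically β ≈ 3.302776 and β' = −1/β ≈ -0.302776.
candidate 1: (m,n)=(5,12) → π∥ = 5+12·β ≈ 44.633308, π⊥ = 5+12·β' ≈ 1.366692 ∉ [0.1, 0.5) ⇒ out
candidate 2: (m,n)=(-9,-6) → π∥ = -9-6·β ≈ -28.816654, π⊥ = -9-6·β' ≈ -7.183346 ∉ [0.1, 0.5) ⇒ out
candidate 3: (m,n)=(-1,-4) → π∥ = -1-4·β ≈ -14.211103, π⊥ = -1-4·β' ≈ 0.211103 ∈ [0.1, 0.5) ⇒ IN Λ
candidate 4: (m,n)=(3,12) → π∥ = 3+12·β ≈ 42.633308, π⊥ = 3+12·β' ≈ -0.633308 ∉ [0.1, 0.5) ⇒ out
candidate 5: (m,n)=(-2,-9) → π∥ = -2-9·β ≈ -31.724981, π⊥ = -2-9·β' ≈ 0.724981 ∉ [0.1, 0.5) ⇒ out
candidate 6: (m,n)=(-1,0) → π∥ = -1+0·β ≈ -1.000000, π⊥ = -1+0·β' ≈ -1.000000 ∉ [0.1, 0.5) ⇒ out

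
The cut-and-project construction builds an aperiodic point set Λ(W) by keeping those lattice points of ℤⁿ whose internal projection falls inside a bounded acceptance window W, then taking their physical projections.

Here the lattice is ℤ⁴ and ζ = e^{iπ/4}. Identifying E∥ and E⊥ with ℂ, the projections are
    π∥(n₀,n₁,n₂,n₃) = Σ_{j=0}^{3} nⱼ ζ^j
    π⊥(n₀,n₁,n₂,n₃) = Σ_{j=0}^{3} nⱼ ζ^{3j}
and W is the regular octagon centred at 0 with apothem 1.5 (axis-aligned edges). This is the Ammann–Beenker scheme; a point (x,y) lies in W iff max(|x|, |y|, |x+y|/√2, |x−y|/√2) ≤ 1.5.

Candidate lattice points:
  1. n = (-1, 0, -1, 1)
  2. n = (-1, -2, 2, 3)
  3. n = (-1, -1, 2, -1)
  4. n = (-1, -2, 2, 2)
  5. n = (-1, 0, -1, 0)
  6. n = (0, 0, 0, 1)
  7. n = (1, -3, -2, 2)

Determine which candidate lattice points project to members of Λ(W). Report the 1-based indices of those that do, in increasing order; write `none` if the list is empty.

Internal map: ζ^{3j} for j=0..3 gives (1,0), (−√2/2,√2/2), (0,−1), (√2/2,√2/2).
#1 (-1, 0, -1, 1): internal (-0.29289, 1.70711); octagon support 1.70711 vs apothem 1.5 → ∉ W
#2 (-1, -2, 2, 3): internal (2.53553, -1.29289); octagon support 2.70711 vs apothem 1.5 → ∉ W
#3 (-1, -1, 2, -1): internal (-1.00000, -3.41421); octagon support 3.41421 vs apothem 1.5 → ∉ W
#4 (-1, -2, 2, 2): internal (1.82843, -2.00000); octagon support 2.70711 vs apothem 1.5 → ∉ W
#5 (-1, 0, -1, 0): internal (-1.00000, 1.00000); octagon support 1.41421 vs apothem 1.5 → ∈ W
#6 (0, 0, 0, 1): internal (0.70711, 0.70711); octagon support 1.00000 vs apothem 1.5 → ∈ W
#7 (1, -3, -2, 2): internal (4.53553, 1.29289); octagon support 4.53553 vs apothem 1.5 → ∉ W

5, 6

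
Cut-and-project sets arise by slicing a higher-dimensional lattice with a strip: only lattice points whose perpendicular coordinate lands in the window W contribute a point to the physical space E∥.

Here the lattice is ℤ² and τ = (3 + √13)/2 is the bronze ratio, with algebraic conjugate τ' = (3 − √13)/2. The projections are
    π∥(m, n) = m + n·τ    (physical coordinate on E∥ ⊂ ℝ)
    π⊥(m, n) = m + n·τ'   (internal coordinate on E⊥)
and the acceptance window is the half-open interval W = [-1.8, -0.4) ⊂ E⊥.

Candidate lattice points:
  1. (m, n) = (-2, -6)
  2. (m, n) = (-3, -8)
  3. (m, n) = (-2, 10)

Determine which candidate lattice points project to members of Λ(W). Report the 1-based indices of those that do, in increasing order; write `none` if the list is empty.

2

Numerically τ ≈ 3.3028 and τ' = −1/τ ≈ -0.3028.
#1 (-2,-6): internal coord -2 + (-6)·τ' = -0.1833; -0.1833 ∉ [-1.8, -0.4) → out
#2 (-3,-8): internal coord -3 + (-8)·τ' = -0.5778; -0.5778 ∈ [-1.8, -0.4) → IN Λ
#3 (-2,10): internal coord -2 + (10)·τ' = -5.0278; -5.0278 ∉ [-1.8, -0.4) → out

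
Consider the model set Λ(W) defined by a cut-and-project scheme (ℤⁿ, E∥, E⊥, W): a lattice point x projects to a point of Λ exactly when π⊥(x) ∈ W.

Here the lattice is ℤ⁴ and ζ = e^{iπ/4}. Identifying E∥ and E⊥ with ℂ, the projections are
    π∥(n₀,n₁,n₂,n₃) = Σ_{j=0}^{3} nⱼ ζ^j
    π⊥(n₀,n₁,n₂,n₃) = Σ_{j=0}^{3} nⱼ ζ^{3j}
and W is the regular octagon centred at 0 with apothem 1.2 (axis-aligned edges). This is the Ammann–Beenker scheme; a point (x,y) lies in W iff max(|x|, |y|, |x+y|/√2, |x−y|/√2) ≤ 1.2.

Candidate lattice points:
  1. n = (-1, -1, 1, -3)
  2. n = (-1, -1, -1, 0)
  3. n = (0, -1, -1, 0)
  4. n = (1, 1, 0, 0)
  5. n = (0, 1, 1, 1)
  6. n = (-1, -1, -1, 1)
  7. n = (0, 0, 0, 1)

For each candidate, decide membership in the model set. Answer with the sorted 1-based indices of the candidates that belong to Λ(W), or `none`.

Internal map: ζ^{3j} for j=0..3 gives (1,0), (−√2/2,√2/2), (0,−1), (√2/2,√2/2).
candidate 1: n = (-1, -1, 1, -3) → π⊥ ≈ (-2.41421, -3.82843); max(|x|,|y|,|x±y|/√2) = 4.41421 > 1.2 ⇒ ∉ W
candidate 2: n = (-1, -1, -1, 0) → π⊥ ≈ (-0.29289, +0.29289); max(|x|,|y|,|x±y|/√2) = 0.41421 ≤ 1.2 ⇒ ∈ W
candidate 3: n = (0, -1, -1, 0) → π⊥ ≈ (+0.70711, +0.29289); max(|x|,|y|,|x±y|/√2) = 0.70711 ≤ 1.2 ⇒ ∈ W
candidate 4: n = (1, 1, 0, 0) → π⊥ ≈ (+0.29289, +0.70711); max(|x|,|y|,|x±y|/√2) = 0.70711 ≤ 1.2 ⇒ ∈ W
candidate 5: n = (0, 1, 1, 1) → π⊥ ≈ (+0.00000, +0.41421); max(|x|,|y|,|x±y|/√2) = 0.41421 ≤ 1.2 ⇒ ∈ W
candidate 6: n = (-1, -1, -1, 1) → π⊥ ≈ (+0.41421, +1.00000); max(|x|,|y|,|x±y|/√2) = 1.00000 ≤ 1.2 ⇒ ∈ W
candidate 7: n = (0, 0, 0, 1) → π⊥ ≈ (+0.70711, +0.70711); max(|x|,|y|,|x±y|/√2) = 1.00000 ≤ 1.2 ⇒ ∈ W

2, 3, 4, 5, 6, 7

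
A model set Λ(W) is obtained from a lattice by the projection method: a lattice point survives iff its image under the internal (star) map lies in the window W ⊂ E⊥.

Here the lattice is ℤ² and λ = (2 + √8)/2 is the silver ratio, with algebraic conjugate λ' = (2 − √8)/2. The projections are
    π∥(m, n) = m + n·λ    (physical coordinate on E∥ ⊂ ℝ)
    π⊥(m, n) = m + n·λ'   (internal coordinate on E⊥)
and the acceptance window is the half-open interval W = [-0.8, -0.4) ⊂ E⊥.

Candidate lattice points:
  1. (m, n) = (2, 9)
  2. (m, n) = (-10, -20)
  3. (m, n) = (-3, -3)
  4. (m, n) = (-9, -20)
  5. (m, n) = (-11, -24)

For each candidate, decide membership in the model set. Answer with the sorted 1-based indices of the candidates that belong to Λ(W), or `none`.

4

λ' = (2−√8)/2 ≈ -0.414214.
[1] lift (2,9): star map gives -1.727922; window check -0.8 ≤ -1.727922 < -0.4 is false → out
[2] lift (-10,-20): star map gives -1.715729; window check -0.8 ≤ -1.715729 < -0.4 is false → out
[3] lift (-3,-3): star map gives -1.757359; window check -0.8 ≤ -1.757359 < -0.4 is false → out
[4] lift (-9,-20): star map gives -0.715729; window check -0.8 ≤ -0.715729 < -0.4 is true → IN Λ
[5] lift (-11,-24): star map gives -1.058875; window check -0.8 ≤ -1.058875 < -0.4 is false → out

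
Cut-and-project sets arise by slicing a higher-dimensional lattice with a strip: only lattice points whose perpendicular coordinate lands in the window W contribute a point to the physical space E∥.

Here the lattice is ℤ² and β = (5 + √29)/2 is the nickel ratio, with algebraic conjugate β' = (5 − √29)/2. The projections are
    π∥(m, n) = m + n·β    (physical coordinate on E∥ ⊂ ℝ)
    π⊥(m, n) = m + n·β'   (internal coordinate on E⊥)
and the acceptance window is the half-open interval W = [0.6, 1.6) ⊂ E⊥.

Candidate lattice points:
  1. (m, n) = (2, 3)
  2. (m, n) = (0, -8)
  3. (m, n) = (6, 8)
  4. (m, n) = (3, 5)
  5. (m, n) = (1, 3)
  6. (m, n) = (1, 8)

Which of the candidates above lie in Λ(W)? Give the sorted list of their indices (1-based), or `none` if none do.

Compute β' = (5−√29)/2 = -0.192582, so π⊥(m,n) = m -0.192582·n.
candidate 1: (m,n)=(2,3) → π∥ = 2+3·β ≈ 17.577747, π⊥ = 2+3·β' ≈ 1.422253 ∈ [0.6, 1.6) ⇒ IN Λ
candidate 2: (m,n)=(0,-8) → π∥ = 0-8·β ≈ -41.540659, π⊥ = 0-8·β' ≈ 1.540659 ∈ [0.6, 1.6) ⇒ IN Λ
candidate 3: (m,n)=(6,8) → π∥ = 6+8·β ≈ 47.540659, π⊥ = 6+8·β' ≈ 4.459341 ∉ [0.6, 1.6) ⇒ out
candidate 4: (m,n)=(3,5) → π∥ = 3+5·β ≈ 28.962912, π⊥ = 3+5·β' ≈ 2.037088 ∉ [0.6, 1.6) ⇒ out
candidate 5: (m,n)=(1,3) → π∥ = 1+3·β ≈ 16.577747, π⊥ = 1+3·β' ≈ 0.422253 ∉ [0.6, 1.6) ⇒ out
candidate 6: (m,n)=(1,8) → π∥ = 1+8·β ≈ 42.540659, π⊥ = 1+8·β' ≈ -0.540659 ∉ [0.6, 1.6) ⇒ out

1, 2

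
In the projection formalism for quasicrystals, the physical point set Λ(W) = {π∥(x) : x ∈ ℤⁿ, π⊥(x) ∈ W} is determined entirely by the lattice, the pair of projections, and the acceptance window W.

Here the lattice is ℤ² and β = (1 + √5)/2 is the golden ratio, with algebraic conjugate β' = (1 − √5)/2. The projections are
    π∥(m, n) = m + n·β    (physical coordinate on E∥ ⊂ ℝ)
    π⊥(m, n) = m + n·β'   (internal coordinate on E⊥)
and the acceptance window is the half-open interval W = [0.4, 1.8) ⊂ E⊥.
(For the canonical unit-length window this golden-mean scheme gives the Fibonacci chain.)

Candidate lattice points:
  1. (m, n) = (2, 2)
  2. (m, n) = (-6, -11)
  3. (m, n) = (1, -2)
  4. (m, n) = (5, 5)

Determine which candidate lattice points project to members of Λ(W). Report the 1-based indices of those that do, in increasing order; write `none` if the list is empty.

β' = (1−√5)/2 ≈ -0.618034.
candidate 1: (m,n)=(2,2) → π∥ = 2+2·β ≈ 5.236068, π⊥ = 2+2·β' ≈ 0.763932 ∈ [0.4, 1.8) ⇒ IN Λ
candidate 2: (m,n)=(-6,-11) → π∥ = -6-11·β ≈ -23.798374, π⊥ = -6-11·β' ≈ 0.798374 ∈ [0.4, 1.8) ⇒ IN Λ
candidate 3: (m,n)=(1,-2) → π∥ = 1-2·β ≈ -2.236068, π⊥ = 1-2·β' ≈ 2.236068 ∉ [0.4, 1.8) ⇒ out
candidate 4: (m,n)=(5,5) → π∥ = 5+5·β ≈ 13.090170, π⊥ = 5+5·β' ≈ 1.909830 ∉ [0.4, 1.8) ⇒ out

1, 2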